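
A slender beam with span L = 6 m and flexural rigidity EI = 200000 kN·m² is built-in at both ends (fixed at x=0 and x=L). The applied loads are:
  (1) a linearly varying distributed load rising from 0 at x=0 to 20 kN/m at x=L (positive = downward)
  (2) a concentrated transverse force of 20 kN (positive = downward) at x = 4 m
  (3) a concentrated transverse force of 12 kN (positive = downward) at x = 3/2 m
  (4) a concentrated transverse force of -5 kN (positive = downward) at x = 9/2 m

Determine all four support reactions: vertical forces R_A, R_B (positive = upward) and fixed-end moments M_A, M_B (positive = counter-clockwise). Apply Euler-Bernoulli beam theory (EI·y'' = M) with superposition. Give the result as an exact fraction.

R_A = 28105/864 kN, M_A = 11983/288 kN·m, R_B = 47063/864 kN, M_B = -15245/288 kN·m

Load 1 — triangular load w₀=20 kN/m (0→w₀ over full span):
  R_A = 3w₀L/20 = 3·20·6/20 = 18 kN
  M_A = w₀L²/30 = 20·6²/30 = 24 kN·m
  R_B = 7w₀L/20 = 7·20·6/20 = 42 kN
  M_B = -w₀L²/20 = -20·6²/20 = -36 kN·m
Load 2 — point force P=20 kN at a=4 m (b=L-a=2):
  R_A = Pb²(3a+b)/L³ = 20·2²·(3·4+2)/6³ = 140/27 kN
  M_A = Pab²/L² = 20·4·2²/6² = 80/9 kN·m
  R_B = Pa²(a+3b)/L³ = 20·4²·(4+3·2)/6³ = 400/27 kN
  M_B = -Pa²b/L² = -20·4²·2/6² = -160/9 kN·m
Load 3 — point force P=12 kN at a=3/2 m (b=L-a=9/2):
  R_A = Pb²(3a+b)/L³ = 12·(9/2)²·(3·(3/2)+(9/2))/6³ = 81/8 kN
  M_A = Pab²/L² = 12·(3/2)·(9/2)²/6² = 81/8 kN·m
  R_B = Pa²(a+3b)/L³ = 12·(3/2)²·((3/2)+3·(9/2))/6³ = 15/8 kN
  M_B = -Pa²b/L² = -12·(3/2)²·(9/2)/6² = -27/8 kN·m
Load 4 — point force P=-5 kN at a=9/2 m (b=L-a=3/2):
  R_A = Pb²(3a+b)/L³ = (-5)·(3/2)²·(3·(9/2)+(3/2))/6³ = -25/32 kN
  M_A = Pab²/L² = (-5)·(9/2)·(3/2)²/6² = -45/32 kN·m
  R_B = Pa²(a+3b)/L³ = (-5)·(9/2)²·((9/2)+3·(3/2))/6³ = -135/32 kN
  M_B = -Pa²b/L² = -(-5)·(9/2)²·(3/2)/6² = 135/32 kN·m
Superposition: R_A = 28105/864 kN, M_A = 11983/288 kN·m, R_B = 47063/864 kN, M_B = -15245/288 kN·m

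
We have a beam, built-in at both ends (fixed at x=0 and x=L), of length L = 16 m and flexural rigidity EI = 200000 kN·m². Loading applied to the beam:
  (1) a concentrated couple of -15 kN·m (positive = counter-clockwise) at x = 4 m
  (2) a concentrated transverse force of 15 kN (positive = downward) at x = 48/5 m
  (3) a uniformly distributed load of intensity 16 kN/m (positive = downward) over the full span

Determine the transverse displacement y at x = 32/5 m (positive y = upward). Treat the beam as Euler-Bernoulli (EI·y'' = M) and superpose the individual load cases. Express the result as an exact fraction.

Load 1 — applied couple M₀=-15 kN·m at a=4 m (b=L-a=12):
  y_1 = (R_Ax³/6 - M_Ax²/2 - M₀(x-a)²/2)/EI  [x>a] with R_A=-135/128, M_A=45/16 = ((-135/128)·(32/5)³/6 - (45/16)·(32/5)²/2 - (-15)·((32/5)-4)²/2)/200000 = -189/625000 m
Load 2 — point force P=15 kN at a=48/5 m (b=L-a=32/5):
  y_2 = -Pb²x²(3aL-(3a+b)x)/(6L³EI)  [x≤a] = -15·(32/5)²·(32/5)²·(3·(48/5)·16-(3·(48/5)+(32/5))·(32/5))/(6·16³·200000) = -11776/9765625 m
Load 3 — uniform load w=16 kN/m over full span:
  y_3 = -wx²(L-x)²/(24EI) = -16·(32/5)²·(16-(32/5))²/(24·200000) = -24576/1953125 m
Superposition: y = Σ y_i = -1100873/78125000 m ≈ -0.014091 m

y(32/5) = -1100873/78125000 m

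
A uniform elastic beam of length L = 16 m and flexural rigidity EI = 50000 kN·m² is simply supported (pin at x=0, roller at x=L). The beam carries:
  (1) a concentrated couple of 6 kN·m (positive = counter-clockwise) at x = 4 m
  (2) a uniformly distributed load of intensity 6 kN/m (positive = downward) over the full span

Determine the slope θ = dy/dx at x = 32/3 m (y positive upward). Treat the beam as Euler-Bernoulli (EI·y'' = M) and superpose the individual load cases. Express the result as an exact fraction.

Load 1 — applied couple M₀=6 kN·m at a=4 m (b=L-a=12):
  θ_1 = (M₀x²/(2L)-M₀(x-a)+C₁)/EI  [x>a] with C₁=M₀(3b²-L²)/(6L)=11 = (6·(32/3)²/(2·16)-6·((32/3)-4)+11)/50000 = -23/150000 rad
Load 2 — uniform load w=6 kN/m over full span:
  θ_2 = -w(L³-6Lx²+4x³)/(24EI) = -6·(16³-6·16·(32/3)²+4·(32/3)³)/(24·50000) = 832/84375 rad
Superposition: θ = Σ θ_i = 2621/270000 rad ≈ 0.009707 rad

θ(32/3) = 2621/270000 rad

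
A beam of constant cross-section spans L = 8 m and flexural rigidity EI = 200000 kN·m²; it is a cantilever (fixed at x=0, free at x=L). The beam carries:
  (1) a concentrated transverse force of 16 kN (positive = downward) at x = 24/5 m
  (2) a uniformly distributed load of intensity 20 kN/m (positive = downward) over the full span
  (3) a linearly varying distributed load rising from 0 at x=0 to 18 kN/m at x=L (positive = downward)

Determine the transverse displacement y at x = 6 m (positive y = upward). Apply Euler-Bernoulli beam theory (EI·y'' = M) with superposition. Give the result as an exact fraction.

y(6) = -1514601/25000000 m

Load 1 — point force P=16 kN at a=24/5 m (b=L-a=16/5):
  y_1 = -Pa²(3x-a)/(6EI)  [x>a] = -16·(24/5)²·(3·6-(24/5))/(6·200000) = -1584/390625 m
Load 2 — uniform load w=20 kN/m over full span:
  y_2 = -wx²(x²-4Lx+6L²)/(24EI) = -20·6²·(6²-4·8·6+6·8²)/(24·200000) = -171/5000 m
Load 3 — triangular load w₀=18 kN/m (0→w₀ over full span):
  y_3 = (w₀Lx³/12-w₀L²x²/6-w₀x⁵/(120L))/EI = (18·8·6³/12-18·8²·6²/6-18·6⁵/(120·8))/200000 = -22329/1000000 m
Superposition: y = Σ y_i = -1514601/25000000 m ≈ -0.060584 m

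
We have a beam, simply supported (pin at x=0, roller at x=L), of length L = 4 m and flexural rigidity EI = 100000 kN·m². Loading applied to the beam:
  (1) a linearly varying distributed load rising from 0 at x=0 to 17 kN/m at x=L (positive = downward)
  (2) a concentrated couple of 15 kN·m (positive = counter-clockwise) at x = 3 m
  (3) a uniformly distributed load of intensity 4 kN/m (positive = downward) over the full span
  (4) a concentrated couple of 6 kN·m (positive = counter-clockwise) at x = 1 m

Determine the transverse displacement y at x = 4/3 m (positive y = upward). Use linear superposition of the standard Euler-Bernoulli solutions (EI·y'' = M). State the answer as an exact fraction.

y(4/3) = -59623/145800000 m

Load 1 — triangular load w₀=17 kN/m (0→w₀ over full span):
  y_1 = -w₀x(7L⁴-10L²x²+3x⁴)/(360LEI) = -17·(4/3)·(7·4⁴-10·4²·(4/3)²+3·(4/3)⁴)/(360·4·100000) = -544/2278125 m
Load 2 — applied couple M₀=15 kN·m at a=3 m (b=L-a=1):
  y_2 = (M₀x³/(6L)+C₁x)/EI  [x≤a] with C₁=M₀(3b²-L²)/(6L)=-65/8 = (15·(4/3)³/(6·4)+(-65/8)·(4/3))/100000 = -101/1080000 m
Load 3 — uniform load w=4 kN/m over full span:
  y_3 = -wx(L³-2Lx²+x³)/(24EI) = -4·(4/3)·(4³-2·4·(4/3)²+(4/3)³)/(24·100000) = -88/759375 m
Load 4 — applied couple M₀=6 kN·m at a=1 m (b=L-a=3):
  y_4 = (M₀x³/(6L)-M₀(x-a)²/2+C₁x)/EI  [x>a] with C₁=M₀(3b²-L²)/(6L)=11/4 = (6·(4/3)³/(6·4)-6·((4/3)-1)²/2+(11/4)·(4/3))/100000 = 53/1350000 m
Superposition: y = Σ y_i = -59623/145800000 m ≈ -0.000409 m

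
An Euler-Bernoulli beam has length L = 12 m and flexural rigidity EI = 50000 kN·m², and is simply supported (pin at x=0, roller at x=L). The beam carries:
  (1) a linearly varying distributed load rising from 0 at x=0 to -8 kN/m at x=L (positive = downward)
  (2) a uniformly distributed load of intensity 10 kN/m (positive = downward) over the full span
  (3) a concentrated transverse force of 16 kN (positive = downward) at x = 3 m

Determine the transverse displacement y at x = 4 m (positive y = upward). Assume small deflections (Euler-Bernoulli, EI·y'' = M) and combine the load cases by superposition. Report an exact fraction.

Load 1 — triangular load w₀=-8 kN/m (0→w₀ over full span):
  y_1 = -w₀x(7L⁴-10L²x²+3x⁴)/(360LEI) = -(-8)·4·(7·12⁴-10·12²·4²+3·4⁴)/(360·12·50000) = 512/28125 m
Load 2 — uniform load w=10 kN/m over full span:
  y_2 = -wx(L³-2Lx²+x³)/(24EI) = -10·4·(12³-2·12·4²+4³)/(24·50000) = -88/1875 m
Load 3 — point force P=16 kN at a=3 m (b=L-a=9):
  y_3 = -Pa(L-x)(2Lx-a²-x²)/(6LEI)  [x>a] = -16·3·(12-4)·(2·12·4-3²-4²)/(6·12·50000) = -71/9375 m
Superposition: y = Σ y_i = -1021/28125 m ≈ -0.036302 m

y(4) = -1021/28125 m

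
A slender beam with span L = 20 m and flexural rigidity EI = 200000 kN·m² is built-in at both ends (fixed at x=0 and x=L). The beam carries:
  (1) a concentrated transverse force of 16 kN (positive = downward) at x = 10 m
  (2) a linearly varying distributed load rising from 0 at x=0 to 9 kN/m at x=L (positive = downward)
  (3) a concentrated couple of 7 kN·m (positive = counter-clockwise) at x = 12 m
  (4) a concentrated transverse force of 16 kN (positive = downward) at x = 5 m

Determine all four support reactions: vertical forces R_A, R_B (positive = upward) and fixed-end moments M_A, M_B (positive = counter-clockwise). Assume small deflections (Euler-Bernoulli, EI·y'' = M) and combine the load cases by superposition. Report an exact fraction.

Load 1 — point force P=16 kN at a=10 m (b=L-a=10):
  R_A = Pb²(3a+b)/L³ = 16·10²·(3·10+10)/20³ = 8 kN
  M_A = Pab²/L² = 16·10·10²/20² = 40 kN·m
  R_B = Pa²(a+3b)/L³ = 16·10²·(10+3·10)/20³ = 8 kN
  M_B = -Pa²b/L² = -16·10²·10/20² = -40 kN·m
Load 2 — triangular load w₀=9 kN/m (0→w₀ over full span):
  R_A = 3w₀L/20 = 3·9·20/20 = 27 kN
  M_A = w₀L²/30 = 9·20²/30 = 120 kN·m
  R_B = 7w₀L/20 = 7·9·20/20 = 63 kN
  M_B = -w₀L²/20 = -9·20²/20 = -180 kN·m
Load 3 — applied couple M₀=7 kN·m at a=12 m (b=L-a=8):
  R_A = 6M₀ab/L³ = 6·7·12·8/20³ = 63/125 kN
  M_A = M₀b(2a-b)/L² = 7·8·(2·12-8)/20² = 56/25 kN·m
  R_B = -6M₀ab/L³ = -6·7·12·8/20³ = -63/125 kN
  M_B = M₀a(2b-a)/L² = 7·12·(2·8-12)/20² = 21/25 kN·m
Load 4 — point force P=16 kN at a=5 m (b=L-a=15):
  R_A = Pb²(3a+b)/L³ = 16·15²·(3·5+15)/20³ = 27/2 kN
  M_A = Pab²/L² = 16·5·15²/20² = 45 kN·m
  R_B = Pa²(a+3b)/L³ = 16·5²·(5+3·15)/20³ = 5/2 kN
  M_B = -Pa²b/L² = -16·5²·15/20² = -15 kN·m
Superposition: R_A = 12251/250 kN, M_A = 5181/25 kN·m, R_B = 18249/250 kN, M_B = -5854/25 kN·m

R_A = 12251/250 kN, M_A = 5181/25 kN·m, R_B = 18249/250 kN, M_B = -5854/25 kN·m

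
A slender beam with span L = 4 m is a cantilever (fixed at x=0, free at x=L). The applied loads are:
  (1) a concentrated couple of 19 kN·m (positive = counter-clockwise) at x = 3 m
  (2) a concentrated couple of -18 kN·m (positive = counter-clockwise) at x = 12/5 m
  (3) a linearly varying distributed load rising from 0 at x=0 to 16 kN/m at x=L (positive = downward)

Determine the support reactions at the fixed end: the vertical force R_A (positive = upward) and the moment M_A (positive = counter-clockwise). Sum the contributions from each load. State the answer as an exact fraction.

Load 1 — applied couple M₀=19 kN·m at a=3 m (b=L-a=1):
  R_A = 0 kN
  M_A = -M₀ = -19 kN·m
Load 2 — applied couple M₀=-18 kN·m at a=12/5 m (b=L-a=8/5):
  R_A = 0 kN
  M_A = -M₀ = -(-18) = 18 kN·m
Load 3 — triangular load w₀=16 kN/m (0→w₀ over full span):
  R_A = w₀L/2 = 16·4/2 = 32 kN
  M_A = w₀L²/3 = 16·4²/3 = 256/3 kN·m
Superposition: R_A = 32 kN, M_A = 253/3 kN·m

R_A = 32 kN, M_A = 253/3 kN·m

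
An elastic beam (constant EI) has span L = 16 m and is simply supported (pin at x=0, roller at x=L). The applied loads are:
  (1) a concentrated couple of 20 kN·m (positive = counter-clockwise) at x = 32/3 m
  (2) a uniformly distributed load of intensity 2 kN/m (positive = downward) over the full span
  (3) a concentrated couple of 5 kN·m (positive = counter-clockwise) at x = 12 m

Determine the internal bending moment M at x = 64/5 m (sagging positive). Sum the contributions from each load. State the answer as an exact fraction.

M(64/5) = 899/25 kN·m

Load 1 — applied couple M₀=20 kN·m at a=32/3 m (b=L-a=16/3):
  M_1 = M₀x/L - M₀  [x>a] = 20·(64/5)/16 - 20 = -4 kN·m
Load 2 — uniform load w=2 kN/m over full span:
  M_2 = wx(L-x)/2 = 2·(64/5)·(16-(64/5))/2 = 1024/25 kN·m
Load 3 — applied couple M₀=5 kN·m at a=12 m (b=L-a=4):
  M_3 = M₀x/L - M₀  [x>a] = 5·(64/5)/16 - 5 = -1 kN·m
Superposition: M = Σ M_i = 899/25 kN·m ≈ 35.960000 kN·m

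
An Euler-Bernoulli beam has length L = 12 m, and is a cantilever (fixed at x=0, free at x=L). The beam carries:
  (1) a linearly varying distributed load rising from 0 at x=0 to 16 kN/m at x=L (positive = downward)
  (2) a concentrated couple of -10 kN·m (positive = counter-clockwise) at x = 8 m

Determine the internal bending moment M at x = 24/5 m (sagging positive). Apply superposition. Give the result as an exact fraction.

M(24/5) = -42722/125 kN·m

Load 1 — triangular load w₀=16 kN/m (0→w₀ over full span):
  M_1 = w₀Lx/2 - w₀L²/3 - w₀x³/(6L) = 16·12·(24/5)/2 - 16·12²/3 - 16·(24/5)³/(6·12) = -41472/125 kN·m
Load 2 — applied couple M₀=-10 kN·m at a=8 m (b=L-a=4):
  M_2 = M₀  [x≤a] = (-10) = -10 kN·m
Superposition: M = Σ M_i = -42722/125 kN·m ≈ -341.776000 kN·m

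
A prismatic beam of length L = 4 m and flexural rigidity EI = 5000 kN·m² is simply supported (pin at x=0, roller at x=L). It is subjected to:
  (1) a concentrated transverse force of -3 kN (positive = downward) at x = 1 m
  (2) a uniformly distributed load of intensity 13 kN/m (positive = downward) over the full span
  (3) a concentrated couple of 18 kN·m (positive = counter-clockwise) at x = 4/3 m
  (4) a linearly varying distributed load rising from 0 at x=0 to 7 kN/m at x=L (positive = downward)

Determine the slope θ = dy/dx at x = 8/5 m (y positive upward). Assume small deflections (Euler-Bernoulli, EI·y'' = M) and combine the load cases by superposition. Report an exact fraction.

Load 1 — point force P=-3 kN at a=1 m (b=L-a=3):
  θ_1 = -Pa(2L²-6Lx+3x²+a²)/(6LEI)  [x>a] = -(-3)·1·(2·4²-6·4·(8/5)+3·(8/5)²+1²)/(6·4·5000) = 57/1000000 rad
Load 2 — uniform load w=13 kN/m over full span:
  θ_2 = -w(L³-6Lx²+4x³)/(24EI) = -13·(4³-6·4·(8/5)²+4·(8/5)³)/(24·5000) = -481/234375 rad
Load 3 — applied couple M₀=18 kN·m at a=4/3 m (b=L-a=8/3):
  θ_3 = (M₀x²/(2L)-M₀(x-a)+C₁)/EI  [x>a] with C₁=M₀(3b²-L²)/(6L)=4 = (18·(8/5)²/(2·4)-18·((8/5)-(4/3))+4)/5000 = 31/31250 rad
Load 4 — triangular load w₀=7 kN/m (0→w₀ over full span):
  θ_4 = -w₀(7L⁴-30L²x²+15x⁴)/(360LEI) = -7·(7·4⁴-30·4²·(8/5)²+15·(8/5)⁴)/(360·4·5000) = -2261/3515625 rad
Superposition: θ = Σ θ_i = -370439/225000000 rad ≈ -0.001646 rad

θ(8/5) = -370439/225000000 rad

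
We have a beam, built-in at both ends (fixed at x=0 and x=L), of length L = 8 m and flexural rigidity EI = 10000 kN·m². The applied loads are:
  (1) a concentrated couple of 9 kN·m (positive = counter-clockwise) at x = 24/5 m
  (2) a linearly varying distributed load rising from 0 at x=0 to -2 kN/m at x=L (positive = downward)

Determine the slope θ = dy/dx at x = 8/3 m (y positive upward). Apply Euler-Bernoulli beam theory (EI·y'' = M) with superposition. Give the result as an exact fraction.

θ(8/3) = 551/3796875 rad

Load 1 — applied couple M₀=9 kN·m at a=24/5 m (b=L-a=16/5):
  θ_1 = (R_Ax²/2 - M_Ax)/EI  [x≤a] with R_A=81/50, M_A=72/25 = ((81/50)·(8/3)²/2 - (72/25)·(8/3))/10000 = -3/15625 rad
Load 2 — triangular load w₀=-2 kN/m (0→w₀ over full span):
  θ_2 = -w₀(2x(L-x)(L-2x)(x+2L)+x²(L-x)²)/(120LEI) = -(-2)·(2·(8/3)·(8-(8/3))·(8-2·(8/3))·((8/3)+2·8)+(8/3)²·(8-(8/3))²)/(120·8·10000) = 256/759375 rad
Superposition: θ = Σ θ_i = 551/3796875 rad ≈ 0.000145 rad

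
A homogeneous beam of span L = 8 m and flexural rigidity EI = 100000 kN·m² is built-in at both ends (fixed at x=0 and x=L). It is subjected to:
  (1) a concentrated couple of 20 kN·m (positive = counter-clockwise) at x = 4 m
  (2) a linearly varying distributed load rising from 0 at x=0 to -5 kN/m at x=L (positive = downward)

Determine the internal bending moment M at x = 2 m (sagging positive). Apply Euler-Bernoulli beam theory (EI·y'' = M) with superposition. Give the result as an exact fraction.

Load 1 — applied couple M₀=20 kN·m at a=4 m (b=L-a=4):
  M_1 = R_Ax - M_A  [x≤a] with R_A=15/4, M_A=5 = (15/4)·2 - 5 = 5/2 kN·m
Load 2 — triangular load w₀=-5 kN/m (0→w₀ over full span):
  M_2 = 3w₀Lx/20 - w₀L²/30 - w₀x³/(6L) = 3·(-5)·8·2/20 - (-5)·8²/30 - (-5)·2³/(6·8) = -1/2 kN·m
Superposition: M = Σ M_i = 2 kN·m ≈ 2.000000 kN·m

M(2) = 2 kN·m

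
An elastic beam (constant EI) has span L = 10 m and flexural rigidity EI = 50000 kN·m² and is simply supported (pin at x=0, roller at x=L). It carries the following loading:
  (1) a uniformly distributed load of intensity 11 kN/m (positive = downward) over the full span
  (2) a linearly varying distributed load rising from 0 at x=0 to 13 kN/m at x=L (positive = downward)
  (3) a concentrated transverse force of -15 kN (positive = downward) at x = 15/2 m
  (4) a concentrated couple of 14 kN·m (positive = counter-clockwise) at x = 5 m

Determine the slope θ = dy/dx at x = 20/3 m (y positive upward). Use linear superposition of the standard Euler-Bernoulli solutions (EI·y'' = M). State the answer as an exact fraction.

Load 1 — uniform load w=11 kN/m over full span:
  θ_1 = -w(L³-6Lx²+4x³)/(24EI) = -11·(10³-6·10·(20/3)²+4·(20/3)³)/(24·50000) = 143/32400 rad
Load 2 — triangular load w₀=13 kN/m (0→w₀ over full span):
  θ_2 = -w₀(7L⁴-30L²x²+15x⁴)/(360LEI) = -13·(7·10⁴-30·10²·(20/3)²+15·(20/3)⁴)/(360·10·50000) = 1183/486000 rad
Load 3 — point force P=-15 kN at a=15/2 m (b=L-a=5/2):
  θ_3 = -Pb(L²-b²-3x²)/(6LEI)  [x≤a] = -(-15)·(5/2)·(10²-(5/2)²-3·(20/3)²)/(6·10·50000) = -19/38400 rad
Load 4 — applied couple M₀=14 kN·m at a=5 m (b=L-a=5):
  θ_4 = (M₀x²/(2L)-M₀(x-a)+C₁)/EI  [x>a] with C₁=M₀(3b²-L²)/(6L)=-35/6 = (14·(20/3)²/(2·10)-14·((20/3)-5)+(-35/6))/50000 = 7/180000 rad
Superposition: θ = Σ θ_i = 497029/77760000 rad ≈ 0.006392 rad

θ(20/3) = 497029/77760000 rad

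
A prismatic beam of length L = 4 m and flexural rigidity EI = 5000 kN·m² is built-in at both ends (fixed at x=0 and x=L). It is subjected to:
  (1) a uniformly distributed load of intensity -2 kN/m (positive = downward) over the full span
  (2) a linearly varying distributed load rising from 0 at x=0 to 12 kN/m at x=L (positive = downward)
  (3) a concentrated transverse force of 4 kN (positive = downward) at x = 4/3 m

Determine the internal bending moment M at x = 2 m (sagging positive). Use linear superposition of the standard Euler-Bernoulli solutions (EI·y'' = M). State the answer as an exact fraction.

Load 1 — uniform load w=-2 kN/m over full span:
  M_1 = wLx/2 - wL²/12 - wx²/2 = (-2)·4·2/2 - (-2)·4²/12 - (-2)·2²/2 = -4/3 kN·m
Load 2 — triangular load w₀=12 kN/m (0→w₀ over full span):
  M_2 = 3w₀Lx/20 - w₀L²/30 - w₀x³/(6L) = 3·12·4·2/20 - 12·4²/30 - 12·2³/(6·4) = 4 kN·m
Load 3 — point force P=4 kN at a=4/3 m (b=L-a=8/3):
  M_3 = Pa²(a+3b)(L-x)/L³ - Pa²b/L²  [x>a] = 4·(4/3)²·((4/3)+3·(8/3))·(4-2)/4³ - 4·(4/3)²·(8/3)/4² = 8/9 kN·m
Superposition: M = Σ M_i = 32/9 kN·m ≈ 3.555556 kN·m

M(2) = 32/9 kN·m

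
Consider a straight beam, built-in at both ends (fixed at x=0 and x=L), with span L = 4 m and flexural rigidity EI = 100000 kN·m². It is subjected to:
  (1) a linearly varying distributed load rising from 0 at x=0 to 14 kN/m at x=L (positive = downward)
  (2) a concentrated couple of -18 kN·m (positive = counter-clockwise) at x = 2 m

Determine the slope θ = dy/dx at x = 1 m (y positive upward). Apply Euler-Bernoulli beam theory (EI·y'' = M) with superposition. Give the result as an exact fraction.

Load 1 — triangular load w₀=14 kN/m (0→w₀ over full span):
  θ_1 = -w₀(2x(L-x)(L-2x)(x+2L)+x²(L-x)²)/(120LEI) = -14·(2·1·(4-1)·(4-2·1)·(1+2·4)+1²·(4-1)²)/(120·4·100000) = -273/8000000 rad
Load 2 — applied couple M₀=-18 kN·m at a=2 m (b=L-a=2):
  θ_2 = (R_Ax²/2 - M_Ax)/EI  [x≤a] with R_A=-27/4, M_A=-9/2 = ((-27/4)·1²/2 - (-9/2)·1)/100000 = 9/800000 rad
Superposition: θ = Σ θ_i = -183/8000000 rad ≈ -0.000023 rad

θ(1) = -183/8000000 rad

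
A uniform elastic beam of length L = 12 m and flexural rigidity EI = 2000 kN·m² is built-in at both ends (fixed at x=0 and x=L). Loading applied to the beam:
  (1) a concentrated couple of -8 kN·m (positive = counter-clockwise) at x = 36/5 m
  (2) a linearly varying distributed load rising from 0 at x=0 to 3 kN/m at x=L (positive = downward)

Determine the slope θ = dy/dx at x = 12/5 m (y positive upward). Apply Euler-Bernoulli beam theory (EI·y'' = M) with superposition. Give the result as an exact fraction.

Load 1 — applied couple M₀=-8 kN·m at a=36/5 m (b=L-a=24/5):
  θ_1 = (R_Ax²/2 - M_Ax)/EI  [x≤a] with R_A=-24/25, M_A=-64/25 = ((-24/25)·(12/5)²/2 - (-64/25)·(12/5))/2000 = 132/78125 rad
Load 2 — triangular load w₀=3 kN/m (0→w₀ over full span):
  θ_2 = -w₀(2x(L-x)(L-2x)(x+2L)+x²(L-x)²)/(120LEI) = -3·(2·(12/5)·(12-(12/5))·(12-2·(12/5))·((12/5)+2·12)+(12/5)²·(12-(12/5))²)/(120·12·2000) = -756/78125 rad
Superposition: θ = Σ θ_i = -624/78125 rad ≈ -0.007987 rad

θ(12/5) = -624/78125 rad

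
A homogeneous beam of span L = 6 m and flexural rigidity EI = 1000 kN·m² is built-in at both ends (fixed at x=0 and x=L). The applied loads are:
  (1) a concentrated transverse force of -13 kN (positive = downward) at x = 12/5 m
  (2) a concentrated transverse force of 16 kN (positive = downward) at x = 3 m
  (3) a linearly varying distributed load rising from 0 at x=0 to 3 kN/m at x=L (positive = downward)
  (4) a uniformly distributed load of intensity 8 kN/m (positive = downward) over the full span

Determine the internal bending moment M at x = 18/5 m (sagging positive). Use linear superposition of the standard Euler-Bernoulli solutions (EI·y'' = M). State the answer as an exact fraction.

M(18/5) = 10311/625 kN·m

Load 1 — point force P=-13 kN at a=12/5 m (b=L-a=18/5):
  M_1 = Pa²(a+3b)(L-x)/L³ - Pa²b/L²  [x>a] = (-13)·(12/5)²·((12/5)+3·(18/5))·(6-(18/5))/6³ - (-13)·(12/5)²·(18/5)/6² = -2184/625 kN·m
Load 2 — point force P=16 kN at a=3 m (b=L-a=3):
  M_2 = Pa²(a+3b)(L-x)/L³ - Pa²b/L²  [x>a] = 16·3²·(3+3·3)·(6-(18/5))/6³ - 16·3²·3/6² = 36/5 kN·m
Load 3 — triangular load w₀=3 kN/m (0→w₀ over full span):
  M_3 = 3w₀Lx/20 - w₀L²/30 - w₀x³/(6L) = 3·3·6·(18/5)/20 - 3·6²/30 - 3·(18/5)³/(6·6) = 279/125 kN·m
Load 4 — uniform load w=8 kN/m over full span:
  M_4 = wLx/2 - wL²/12 - wx²/2 = 8·6·(18/5)/2 - 8·6²/12 - 8·(18/5)²/2 = 264/25 kN·m
Superposition: M = Σ M_i = 10311/625 kN·m ≈ 16.497600 kN·m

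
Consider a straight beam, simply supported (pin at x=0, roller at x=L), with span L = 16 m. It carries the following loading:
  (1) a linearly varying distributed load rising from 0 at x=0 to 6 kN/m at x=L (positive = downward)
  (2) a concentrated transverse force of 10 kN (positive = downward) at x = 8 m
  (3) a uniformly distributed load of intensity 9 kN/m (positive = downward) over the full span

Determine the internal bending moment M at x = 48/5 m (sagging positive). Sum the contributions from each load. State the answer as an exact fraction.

M(48/5) = 50848/125 kN·m

Load 1 — triangular load w₀=6 kN/m (0→w₀ over full span):
  M_1 = w₀Lx/6 - w₀x³/(6L) = 6·16·(48/5)/6 - 6·(48/5)³/(6·16) = 12288/125 kN·m
Load 2 — point force P=10 kN at a=8 m (b=L-a=8):
  M_2 = Pa(L-x)/L  [x>a] = 10·8·(16-(48/5))/16 = 32 kN·m
Load 3 — uniform load w=9 kN/m over full span:
  M_3 = wx(L-x)/2 = 9·(48/5)·(16-(48/5))/2 = 6912/25 kN·m
Superposition: M = Σ M_i = 50848/125 kN·m ≈ 406.784000 kN·m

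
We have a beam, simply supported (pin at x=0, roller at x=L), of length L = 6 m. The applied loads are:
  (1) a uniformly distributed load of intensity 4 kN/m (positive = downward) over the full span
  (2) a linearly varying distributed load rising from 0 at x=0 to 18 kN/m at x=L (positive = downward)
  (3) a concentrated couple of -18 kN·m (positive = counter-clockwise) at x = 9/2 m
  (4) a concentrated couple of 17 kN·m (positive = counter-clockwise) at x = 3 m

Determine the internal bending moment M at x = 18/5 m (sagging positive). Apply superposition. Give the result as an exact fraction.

M(18/5) = 5144/125 kN·m

Load 1 — uniform load w=4 kN/m over full span:
  M_1 = wx(L-x)/2 = 4·(18/5)·(6-(18/5))/2 = 432/25 kN·m
Load 2 — triangular load w₀=18 kN/m (0→w₀ over full span):
  M_2 = w₀Lx/6 - w₀x³/(6L) = 18·6·(18/5)/6 - 18·(18/5)³/(6·6) = 5184/125 kN·m
Load 3 — applied couple M₀=-18 kN·m at a=9/2 m (b=L-a=3/2):
  M_3 = M₀x/L  [x≤a] = (-18)·(18/5)/6 = -54/5 kN·m
Load 4 — applied couple M₀=17 kN·m at a=3 m (b=L-a=3):
  M_4 = M₀x/L - M₀  [x>a] = 17·(18/5)/6 - 17 = -34/5 kN·m
Superposition: M = Σ M_i = 5144/125 kN·m ≈ 41.152000 kN·m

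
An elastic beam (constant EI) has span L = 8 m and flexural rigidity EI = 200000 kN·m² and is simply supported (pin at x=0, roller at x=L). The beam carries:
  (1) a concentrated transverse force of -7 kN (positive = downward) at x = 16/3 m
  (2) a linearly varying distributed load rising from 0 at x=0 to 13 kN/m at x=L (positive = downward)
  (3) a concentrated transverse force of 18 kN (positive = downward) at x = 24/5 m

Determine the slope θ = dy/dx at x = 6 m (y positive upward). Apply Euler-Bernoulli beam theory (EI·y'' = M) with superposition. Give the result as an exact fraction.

θ(6) = 5209709/8100000000 rad

Load 1 — point force P=-7 kN at a=16/3 m (b=L-a=8/3):
  θ_1 = -Pa(2L²-6Lx+3x²+a²)/(6LEI)  [x>a] = -(-7)·(16/3)·(2·8²-6·8·6+3·6²+(16/3)²)/(6·8·200000) = -371/4050000 rad
Load 2 — triangular load w₀=13 kN/m (0→w₀ over full span):
  θ_2 = -w₀(7L⁴-30L²x²+15x⁴)/(360LEI) = -13·(7·8⁴-30·8²·6²+15·6⁴)/(360·8·200000) = 17069/36000000 rad
Load 3 — point force P=18 kN at a=24/5 m (b=L-a=16/5):
  θ_3 = -Pa(2L²-6Lx+3x²+a²)/(6LEI)  [x>a] = -18·(24/5)·(2·8²-6·8·6+3·6²+(24/5)²)/(6·8·200000) = 1629/6250000 rad
Superposition: θ = Σ θ_i = 5209709/8100000000 rad ≈ 0.000643 rad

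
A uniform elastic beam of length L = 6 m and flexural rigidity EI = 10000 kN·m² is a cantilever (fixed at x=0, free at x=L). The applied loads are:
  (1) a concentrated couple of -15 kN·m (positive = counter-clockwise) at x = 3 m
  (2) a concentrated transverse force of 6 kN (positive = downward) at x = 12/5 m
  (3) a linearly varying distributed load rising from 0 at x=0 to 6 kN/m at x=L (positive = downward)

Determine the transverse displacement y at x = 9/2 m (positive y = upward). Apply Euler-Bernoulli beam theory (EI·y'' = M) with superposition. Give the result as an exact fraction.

y(9/2) = -21438027/320000000 m

Load 1 — applied couple M₀=-15 kN·m at a=3 m (b=L-a=3):
  y_1 = M₀a(2x-a)/(2EI)  [x>a] = (-15)·3·(2·(9/2)-3)/(2·10000) = -27/2000 m
Load 2 — point force P=6 kN at a=12/5 m (b=L-a=18/5):
  y_2 = -Pa²(3x-a)/(6EI)  [x>a] = -6·(12/5)²·(3·(9/2)-(12/5))/(6·10000) = -999/156250 m
Load 3 — triangular load w₀=6 kN/m (0→w₀ over full span):
  y_3 = (w₀Lx³/12-w₀L²x²/6-w₀x⁵/(120L))/EI = (6·6·(9/2)³/12-6·6²·(9/2)²/6-6·(9/2)⁵/(120·6))/10000 = -602883/12800000 m
Superposition: y = Σ y_i = -21438027/320000000 m ≈ -0.066994 m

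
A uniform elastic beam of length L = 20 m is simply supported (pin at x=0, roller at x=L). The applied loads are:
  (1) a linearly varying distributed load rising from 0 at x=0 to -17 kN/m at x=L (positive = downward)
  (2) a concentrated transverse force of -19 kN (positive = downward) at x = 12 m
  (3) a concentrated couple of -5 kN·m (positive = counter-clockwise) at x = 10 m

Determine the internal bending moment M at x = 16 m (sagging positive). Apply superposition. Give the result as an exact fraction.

Load 1 — triangular load w₀=-17 kN/m (0→w₀ over full span):
  M_1 = w₀Lx/6 - w₀x³/(6L) = (-17)·20·16/6 - (-17)·16³/(6·20) = -1632/5 kN·m
Load 2 — point force P=-19 kN at a=12 m (b=L-a=8):
  M_2 = Pa(L-x)/L  [x>a] = (-19)·12·(20-16)/20 = -228/5 kN·m
Load 3 — applied couple M₀=-5 kN·m at a=10 m (b=L-a=10):
  M_3 = M₀x/L - M₀  [x>a] = (-5)·16/20 - (-5) = 1 kN·m
Superposition: M = Σ M_i = -371 kN·m ≈ -371.000000 kN·m

M(16) = -371 kN·m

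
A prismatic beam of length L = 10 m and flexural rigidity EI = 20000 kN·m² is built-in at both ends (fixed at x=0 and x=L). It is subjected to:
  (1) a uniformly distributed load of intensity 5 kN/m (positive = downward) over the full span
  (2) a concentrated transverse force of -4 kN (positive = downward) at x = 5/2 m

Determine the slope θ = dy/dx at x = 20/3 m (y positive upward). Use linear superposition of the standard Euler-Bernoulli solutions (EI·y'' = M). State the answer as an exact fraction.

θ(20/3) = 91/64800 rad

Load 1 — uniform load w=5 kN/m over full span:
  θ_1 = -wx(L-x)(L-2x)/(12EI) = -5·(20/3)·(10-(20/3))·(10-2·(20/3))/(12·20000) = 1/648 rad
Load 2 — point force P=-4 kN at a=5/2 m (b=L-a=15/2):
  θ_2 = Pa²(L-x)(2bL-(3b+a)(L-x))/(2L³EI)  [x>a] = (-4)·(5/2)²·(10-(20/3))·(2·(15/2)·10-(3·(15/2)+(5/2))·(10-(20/3)))/(2·10³·20000) = -1/7200 rad
Superposition: θ = Σ θ_i = 91/64800 rad ≈ 0.001404 rad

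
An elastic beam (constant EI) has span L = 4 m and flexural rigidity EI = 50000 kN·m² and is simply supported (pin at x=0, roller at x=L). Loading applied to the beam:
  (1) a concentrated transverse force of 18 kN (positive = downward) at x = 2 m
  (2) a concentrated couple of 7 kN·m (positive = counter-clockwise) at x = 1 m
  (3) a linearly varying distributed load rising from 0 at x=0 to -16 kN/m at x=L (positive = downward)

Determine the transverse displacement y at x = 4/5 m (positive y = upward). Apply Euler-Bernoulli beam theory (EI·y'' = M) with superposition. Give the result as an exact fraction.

y(4/5) = 385649/4687500000 m

Load 1 — point force P=18 kN at a=2 m (b=L-a=2):
  y_1 = -Pbx(L²-b²-x²)/(6LEI)  [x≤a] = -18·2·(4/5)·(4²-2²-(4/5)²)/(6·4·50000) = -213/781250 m
Load 2 — applied couple M₀=7 kN·m at a=1 m (b=L-a=3):
  y_2 = (M₀x³/(6L)+C₁x)/EI  [x≤a] with C₁=M₀(3b²-L²)/(6L)=77/24 = (7·(4/5)³/(6·4)+(77/24)·(4/5))/50000 = 679/12500000 m
Load 3 — triangular load w₀=-16 kN/m (0→w₀ over full span):
  y_3 = -w₀x(7L⁴-10L²x²+3x⁴)/(360LEI) = -(-16)·(4/5)·(7·4⁴-10·4²·(4/5)²+3·(4/5)⁴)/(360·4·50000) = 44032/146484375 m
Superposition: y = Σ y_i = 385649/4687500000 m ≈ 0.000082 m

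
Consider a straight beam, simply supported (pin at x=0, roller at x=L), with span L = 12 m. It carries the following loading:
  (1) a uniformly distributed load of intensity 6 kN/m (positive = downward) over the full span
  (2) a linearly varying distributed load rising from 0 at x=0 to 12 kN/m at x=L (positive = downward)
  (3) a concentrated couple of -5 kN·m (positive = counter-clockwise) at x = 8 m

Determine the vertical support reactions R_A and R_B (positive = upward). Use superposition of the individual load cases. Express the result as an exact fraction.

Load 1 — uniform load w=6 kN/m over full span:
  R_A = wL/2 = 6·12/2 = 36 kN
  R_B = wL/2 = 6·12/2 = 36 kN
Load 2 — triangular load w₀=12 kN/m (0→w₀ over full span):
  R_A = w₀L/6 = 12·12/6 = 24 kN
  R_B = w₀L/3 = 12·12/3 = 48 kN
Load 3 — applied couple M₀=-5 kN·m at a=8 m (b=L-a=4):
  R_A = M₀/L = (-5)/12 = -5/12 kN
  R_B = -M₀/L = -(-5)/12 = 5/12 kN
Superposition: R_A = 715/12 kN, R_B = 1013/12 kN

R_A = 715/12 kN, R_B = 1013/12 kN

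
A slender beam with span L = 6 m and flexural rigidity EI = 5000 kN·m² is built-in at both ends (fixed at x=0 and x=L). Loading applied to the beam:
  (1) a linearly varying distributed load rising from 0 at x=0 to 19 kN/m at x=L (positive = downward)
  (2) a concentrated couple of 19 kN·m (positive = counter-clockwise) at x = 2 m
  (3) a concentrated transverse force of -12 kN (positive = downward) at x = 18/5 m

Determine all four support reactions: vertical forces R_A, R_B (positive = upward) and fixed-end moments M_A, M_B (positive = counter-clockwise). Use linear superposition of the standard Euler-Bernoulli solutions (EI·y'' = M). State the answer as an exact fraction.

R_A = 38471/2250 kN, M_A = 1986/125 kN·m, R_B = 62779/2250 kN, M_B = -6562/375 kN·m

Load 1 — triangular load w₀=19 kN/m (0→w₀ over full span):
  R_A = 3w₀L/20 = 3·19·6/20 = 171/10 kN
  M_A = w₀L²/30 = 19·6²/30 = 114/5 kN·m
  R_B = 7w₀L/20 = 7·19·6/20 = 399/10 kN
  M_B = -w₀L²/20 = -19·6²/20 = -171/5 kN·m
Load 2 — applied couple M₀=19 kN·m at a=2 m (b=L-a=4):
  R_A = 6M₀ab/L³ = 6·19·2·4/6³ = 38/9 kN
  M_A = M₀b(2a-b)/L² = 19·4·(2·2-4)/6² = 0 kN·m
  R_B = -6M₀ab/L³ = -6·19·2·4/6³ = -38/9 kN
  M_B = M₀a(2b-a)/L² = 19·2·(2·4-2)/6² = 19/3 kN·m
Load 3 — point force P=-12 kN at a=18/5 m (b=L-a=12/5):
  R_A = Pb²(3a+b)/L³ = (-12)·(12/5)²·(3·(18/5)+(12/5))/6³ = -528/125 kN
  M_A = Pab²/L² = (-12)·(18/5)·(12/5)²/6² = -864/125 kN·m
  R_B = Pa²(a+3b)/L³ = (-12)·(18/5)²·((18/5)+3·(12/5))/6³ = -972/125 kN
  M_B = -Pa²b/L² = -(-12)·(18/5)²·(12/5)/6² = 1296/125 kN·m
Superposition: R_A = 38471/2250 kN, M_A = 1986/125 kN·m, R_B = 62779/2250 kN, M_B = -6562/375 kN·m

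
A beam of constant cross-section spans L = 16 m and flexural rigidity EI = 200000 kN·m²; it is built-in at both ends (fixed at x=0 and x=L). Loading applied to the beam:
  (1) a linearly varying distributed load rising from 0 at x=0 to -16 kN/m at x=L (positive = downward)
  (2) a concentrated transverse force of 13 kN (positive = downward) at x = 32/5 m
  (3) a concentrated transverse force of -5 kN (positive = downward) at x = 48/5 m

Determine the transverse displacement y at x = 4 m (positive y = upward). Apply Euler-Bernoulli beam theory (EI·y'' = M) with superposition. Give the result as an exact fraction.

Load 1 — triangular load w₀=-16 kN/m (0→w₀ over full span):
  y_1 = -w₀x²(L-x)²(x+2L)/(120LEI) = -(-16)·4²·(16-4)²·(4+2·16)/(120·16·200000) = 54/15625 m
Load 2 — point force P=13 kN at a=32/5 m (b=L-a=48/5):
  y_2 = -Pb²x²(3aL-(3a+b)x)/(6L³EI)  [x≤a] = -13·(48/5)²·4²·(3·(32/5)·16-(3·(32/5)+(48/5))·4)/(6·16³·200000) = -117/156250 m
Load 3 — point force P=-5 kN at a=48/5 m (b=L-a=32/5):
  y_3 = -Pb²x²(3aL-(3a+b)x)/(6L³EI)  [x≤a] = -(-5)·(32/5)²·4²·(3·(48/5)·16-(3·(48/5)+(32/5))·4)/(6·16³·200000) = 2/9375 m
Superposition: y = Σ y_i = 1369/468750 m ≈ 0.002921 m

y(4) = 1369/468750 m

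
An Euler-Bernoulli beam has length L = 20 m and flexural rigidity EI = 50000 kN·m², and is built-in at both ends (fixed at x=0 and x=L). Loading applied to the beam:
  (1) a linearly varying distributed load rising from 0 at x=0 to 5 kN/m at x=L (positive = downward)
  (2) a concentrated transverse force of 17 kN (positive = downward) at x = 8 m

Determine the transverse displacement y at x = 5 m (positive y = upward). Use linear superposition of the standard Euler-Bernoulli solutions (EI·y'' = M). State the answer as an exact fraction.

y(5) = -5823/320000 m

Load 1 — triangular load w₀=5 kN/m (0→w₀ over full span):
  y_1 = -w₀x²(L-x)²(x+2L)/(120LEI) = -5·5²·(20-5)²·(5+2·20)/(120·20·50000) = -27/2560 m
Load 2 — point force P=17 kN at a=8 m (b=L-a=12):
  y_2 = -Pb²x²(3aL-(3a+b)x)/(6L³EI)  [x≤a] = -17·12²·5²·(3·8·20-(3·8+12)·5)/(6·20³·50000) = -153/20000 m
Superposition: y = Σ y_i = -5823/320000 m ≈ -0.018197 m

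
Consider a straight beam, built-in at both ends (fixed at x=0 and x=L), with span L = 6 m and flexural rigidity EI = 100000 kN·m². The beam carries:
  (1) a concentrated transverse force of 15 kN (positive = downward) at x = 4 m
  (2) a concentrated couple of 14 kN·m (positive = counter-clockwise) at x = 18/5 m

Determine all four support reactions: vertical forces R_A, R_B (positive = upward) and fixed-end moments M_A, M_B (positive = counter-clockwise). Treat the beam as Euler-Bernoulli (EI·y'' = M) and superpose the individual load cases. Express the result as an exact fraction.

R_A = 1631/225 kN, M_A = 836/75 kN·m, R_B = 1744/225 kN, M_B = -874/75 kN·m

Load 1 — point force P=15 kN at a=4 m (b=L-a=2):
  R_A = Pb²(3a+b)/L³ = 15·2²·(3·4+2)/6³ = 35/9 kN
  M_A = Pab²/L² = 15·4·2²/6² = 20/3 kN·m
  R_B = Pa²(a+3b)/L³ = 15·4²·(4+3·2)/6³ = 100/9 kN
  M_B = -Pa²b/L² = -15·4²·2/6² = -40/3 kN·m
Load 2 — applied couple M₀=14 kN·m at a=18/5 m (b=L-a=12/5):
  R_A = 6M₀ab/L³ = 6·14·(18/5)·(12/5)/6³ = 84/25 kN
  M_A = M₀b(2a-b)/L² = 14·(12/5)·(2·(18/5)-(12/5))/6² = 112/25 kN·m
  R_B = -6M₀ab/L³ = -6·14·(18/5)·(12/5)/6³ = -84/25 kN
  M_B = M₀a(2b-a)/L² = 14·(18/5)·(2·(12/5)-(18/5))/6² = 42/25 kN·m
Superposition: R_A = 1631/225 kN, M_A = 836/75 kN·m, R_B = 1744/225 kN, M_B = -874/75 kN·m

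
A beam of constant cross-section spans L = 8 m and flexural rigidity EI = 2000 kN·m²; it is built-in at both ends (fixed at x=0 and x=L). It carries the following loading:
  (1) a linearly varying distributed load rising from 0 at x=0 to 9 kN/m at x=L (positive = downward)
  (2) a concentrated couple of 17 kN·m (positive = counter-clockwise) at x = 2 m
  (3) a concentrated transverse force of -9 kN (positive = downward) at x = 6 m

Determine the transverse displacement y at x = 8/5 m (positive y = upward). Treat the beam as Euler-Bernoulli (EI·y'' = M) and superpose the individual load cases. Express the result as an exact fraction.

Load 1 — triangular load w₀=9 kN/m (0→w₀ over full span):
  y_1 = -w₀x²(L-x)²(x+2L)/(120LEI) = -9·(8/5)²·(8-(8/5))²·((8/5)+2·8)/(120·8·2000) = -16896/1953125 m
Load 2 — applied couple M₀=17 kN·m at a=2 m (b=L-a=6):
  y_2 = (R_Ax³/6 - M_Ax²/2)/EI  [x≤a] with R_A=153/64, M_A=-51/16 = ((153/64)·(8/5)³/6 - (-51/16)·(8/5)²/2)/2000 = 357/125000 m
Load 3 — point force P=-9 kN at a=6 m (b=L-a=2):
  y_3 = -Pb²x²(3aL-(3a+b)x)/(6L³EI)  [x≤a] = -(-9)·2²·(8/5)²·(3·6·8-(3·6+2)·(8/5))/(6·8³·2000) = 21/12500 m
Superposition: y = Σ y_i = -64293/15625000 m ≈ -0.004115 m

y(8/5) = -64293/15625000 m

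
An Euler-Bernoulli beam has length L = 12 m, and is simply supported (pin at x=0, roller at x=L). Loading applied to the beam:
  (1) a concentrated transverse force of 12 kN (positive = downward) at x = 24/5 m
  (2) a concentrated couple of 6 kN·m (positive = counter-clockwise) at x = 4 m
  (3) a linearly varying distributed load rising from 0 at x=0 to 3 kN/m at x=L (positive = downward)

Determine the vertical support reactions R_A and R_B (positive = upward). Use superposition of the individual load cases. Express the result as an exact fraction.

Load 1 — point force P=12 kN at a=24/5 m (b=L-a=36/5):
  R_A = Pb/L = 12·(36/5)/12 = 36/5 kN
  R_B = Pa/L = 12·(24/5)/12 = 24/5 kN
Load 2 — applied couple M₀=6 kN·m at a=4 m (b=L-a=8):
  R_A = M₀/L = 6/12 = 1/2 kN
  R_B = -M₀/L = -6/12 = -1/2 kN
Load 3 — triangular load w₀=3 kN/m (0→w₀ over full span):
  R_A = w₀L/6 = 3·12/6 = 6 kN
  R_B = w₀L/3 = 3·12/3 = 12 kN
Superposition: R_A = 137/10 kN, R_B = 163/10 kN

R_A = 137/10 kN, R_B = 163/10 kN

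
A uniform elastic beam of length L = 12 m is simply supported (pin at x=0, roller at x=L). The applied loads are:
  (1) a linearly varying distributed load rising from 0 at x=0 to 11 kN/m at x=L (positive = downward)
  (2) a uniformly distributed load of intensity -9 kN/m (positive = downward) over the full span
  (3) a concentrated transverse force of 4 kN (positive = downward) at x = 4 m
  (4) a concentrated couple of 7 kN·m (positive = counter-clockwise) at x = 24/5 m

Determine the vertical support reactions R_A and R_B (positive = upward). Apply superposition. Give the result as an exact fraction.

R_A = -115/4 kN, R_B = -37/4 kN

Load 1 — triangular load w₀=11 kN/m (0→w₀ over full span):
  R_A = w₀L/6 = 11·12/6 = 22 kN
  R_B = w₀L/3 = 11·12/3 = 44 kN
Load 2 — uniform load w=-9 kN/m over full span:
  R_A = wL/2 = (-9)·12/2 = -54 kN
  R_B = wL/2 = (-9)·12/2 = -54 kN
Load 3 — point force P=4 kN at a=4 m (b=L-a=8):
  R_A = Pb/L = 4·8/12 = 8/3 kN
  R_B = Pa/L = 4·4/12 = 4/3 kN
Load 4 — applied couple M₀=7 kN·m at a=24/5 m (b=L-a=36/5):
  R_A = M₀/L = 7/12 kN
  R_B = -M₀/L = -7/12 kN
Superposition: R_A = -115/4 kN, R_B = -37/4 kN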